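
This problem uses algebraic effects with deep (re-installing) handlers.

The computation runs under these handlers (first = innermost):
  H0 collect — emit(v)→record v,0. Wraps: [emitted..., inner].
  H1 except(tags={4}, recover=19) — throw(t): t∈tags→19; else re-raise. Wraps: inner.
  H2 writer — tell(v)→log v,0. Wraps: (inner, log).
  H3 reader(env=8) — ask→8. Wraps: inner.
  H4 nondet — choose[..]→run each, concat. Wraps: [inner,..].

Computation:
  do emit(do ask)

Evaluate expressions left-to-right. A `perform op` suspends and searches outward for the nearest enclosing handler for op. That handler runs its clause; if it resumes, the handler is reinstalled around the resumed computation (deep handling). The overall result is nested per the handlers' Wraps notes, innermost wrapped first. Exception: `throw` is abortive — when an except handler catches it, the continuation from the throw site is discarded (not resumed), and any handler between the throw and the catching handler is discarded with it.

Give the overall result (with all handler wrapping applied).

Answer: [([8, 0], ())]

Step-by-step:
ask @ H3 ⇒ 8
emit(8) @ H0 ⇒ out+=8
H0 returns [8, 0]
H1 returns [8, 0]
H2 returns ([8, 0], ())
H3 returns ([8, 0], ())
H4 returns [([8, 0], ())]
= [([8, 0], ())]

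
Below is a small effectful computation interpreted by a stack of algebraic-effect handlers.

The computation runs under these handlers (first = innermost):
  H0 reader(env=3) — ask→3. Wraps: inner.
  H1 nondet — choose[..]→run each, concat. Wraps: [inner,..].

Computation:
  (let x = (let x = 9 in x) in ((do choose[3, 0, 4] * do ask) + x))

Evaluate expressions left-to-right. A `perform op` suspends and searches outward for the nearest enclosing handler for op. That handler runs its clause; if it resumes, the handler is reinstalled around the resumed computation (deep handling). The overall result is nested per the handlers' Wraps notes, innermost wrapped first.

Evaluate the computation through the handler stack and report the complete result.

Answer: [18, 9, 21]

Evaluation trace:
choose[3, 0, 4] @ H1
  branch[0] choose=3:
    ask @ H0 ⇒ 3
    H0 returns 18
    H1 returns [18]
  branch[1] choose=0:
    ask @ H0 ⇒ 3
    H0 returns 9
    H1 returns [9]
  branch[2] choose=4:
    ask @ H0 ⇒ 3
    H0 returns 21
    H1 returns [21]
= [18, 9, 21]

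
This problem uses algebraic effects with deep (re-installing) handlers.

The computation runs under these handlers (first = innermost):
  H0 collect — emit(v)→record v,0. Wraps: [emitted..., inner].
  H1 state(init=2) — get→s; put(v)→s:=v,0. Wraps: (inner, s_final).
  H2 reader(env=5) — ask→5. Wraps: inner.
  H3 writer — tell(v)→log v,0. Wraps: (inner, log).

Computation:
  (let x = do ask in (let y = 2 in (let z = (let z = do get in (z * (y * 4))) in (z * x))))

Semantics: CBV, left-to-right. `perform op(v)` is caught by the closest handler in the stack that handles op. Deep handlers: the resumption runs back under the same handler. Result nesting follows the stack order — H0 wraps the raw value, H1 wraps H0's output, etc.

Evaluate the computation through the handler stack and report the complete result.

Working:
ask @ H2 ⇒ 5
get @ H1 ⇒ 2
H0 returns [80]
H1 returns ([80], 2)
H2 returns ([80], 2)
H3 returns (([80], 2), ())
= (([80], 2), ())

Answer: (([80], 2), ())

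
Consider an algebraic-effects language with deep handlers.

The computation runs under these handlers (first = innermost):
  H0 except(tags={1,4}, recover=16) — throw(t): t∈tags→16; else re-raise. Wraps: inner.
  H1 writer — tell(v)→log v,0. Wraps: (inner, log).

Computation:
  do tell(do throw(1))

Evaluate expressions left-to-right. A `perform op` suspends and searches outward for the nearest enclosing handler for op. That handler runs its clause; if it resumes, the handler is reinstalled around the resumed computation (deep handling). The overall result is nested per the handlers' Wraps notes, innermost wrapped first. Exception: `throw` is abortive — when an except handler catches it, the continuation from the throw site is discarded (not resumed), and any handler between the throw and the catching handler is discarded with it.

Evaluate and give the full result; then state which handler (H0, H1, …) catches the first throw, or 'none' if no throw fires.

Answer: (16, ()) ; first throw caught by: H0

Step-by-step:
throw(1) @ H0 caught ⇒ 16
H1 returns (16, ())
= (16, ())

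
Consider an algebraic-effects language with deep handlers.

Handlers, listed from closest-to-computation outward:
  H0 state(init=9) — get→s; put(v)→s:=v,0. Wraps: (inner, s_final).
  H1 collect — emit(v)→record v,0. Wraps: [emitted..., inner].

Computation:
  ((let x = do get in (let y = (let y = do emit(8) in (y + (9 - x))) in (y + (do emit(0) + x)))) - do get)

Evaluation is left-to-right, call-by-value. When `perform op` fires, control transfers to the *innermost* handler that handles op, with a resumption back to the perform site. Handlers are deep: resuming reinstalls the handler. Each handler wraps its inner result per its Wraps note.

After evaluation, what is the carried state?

Answer: 9

Evaluation trace:
get @ H0 ⇒ 9
emit(8) @ H1 ⇒ out+=8
emit(0) @ H1 ⇒ out+=0
get @ H0 ⇒ 9
H0 returns (0, 9)
H1 returns [8, 0, (0, 9)]
= [8, 0, (0, 9)]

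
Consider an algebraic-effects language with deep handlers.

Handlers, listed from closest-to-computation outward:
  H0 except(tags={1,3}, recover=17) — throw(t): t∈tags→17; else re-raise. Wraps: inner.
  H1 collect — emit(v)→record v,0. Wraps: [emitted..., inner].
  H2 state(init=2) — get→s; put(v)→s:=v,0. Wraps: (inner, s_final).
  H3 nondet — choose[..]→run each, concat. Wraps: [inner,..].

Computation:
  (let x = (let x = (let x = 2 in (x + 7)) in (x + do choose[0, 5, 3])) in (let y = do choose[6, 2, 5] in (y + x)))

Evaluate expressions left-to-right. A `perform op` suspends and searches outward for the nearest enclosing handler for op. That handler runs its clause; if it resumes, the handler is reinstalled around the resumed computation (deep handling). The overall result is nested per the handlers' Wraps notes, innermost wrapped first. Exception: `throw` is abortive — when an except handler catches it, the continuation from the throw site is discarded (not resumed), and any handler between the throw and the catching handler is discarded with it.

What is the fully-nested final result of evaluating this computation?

Working:
choose[0, 5, 3] @ H3
  branch[0] choose=0:
    choose[6, 2, 5] @ H3
      branch[0] choose=6:
        H0 returns 15
        H1 returns [15]
        H2 returns ([15], 2)
        H3 returns [([15], 2)]
      branch[1] choose=2:
        H0 returns 11
        H1 returns [11]
        H2 returns ([11], 2)
        H3 returns [([11], 2)]
      branch[2] choose=5:
        H0 returns 14
        H1 returns [14]
        H2 returns ([14], 2)
        H3 returns [([14], 2)]
  branch[1] choose=5:
    choose[6, 2, 5] @ H3
      branch[0] choose=6:
        H0 returns 20
        H1 returns [20]
        H2 returns ([20], 2)
        H3 returns [([20], 2)]
      branch[1] choose=2:
        H0 returns 16
        H1 returns [16]
        H2 returns ([16], 2)
        H3 returns [([16], 2)]
      branch[2] choose=5:
        H0 returns 19
        H1 returns [19]
        H2 returns ([19], 2)
        H3 returns [([19], 2)]
  branch[2] choose=3:
    choose[6, 2, 5] @ H3
      branch[0] choose=6:
        H0 returns 18
        H1 returns [18]
        H2 returns ([18], 2)
        H3 returns [([18], 2)]
      branch[1] choose=2:
        H0 returns 14
        H1 returns [14]
        H2 returns ([14], 2)
        H3 returns [([14], 2)]
      branch[2] choose=5:
        H0 returns 17
        H1 returns [17]
        H2 returns ([17], 2)
        H3 returns [([17], 2)]
= [([15], 2), ([11], 2), ([14], 2), ([20], 2), ([16], 2), ([19], 2), ([18], 2), ([14], 2), ([17], 2)]

Answer: [([15], 2), ([11], 2), ([14], 2), ([20], 2), ([16], 2), ([19], 2), ([18], 2), ([14], 2), ([17], 2)]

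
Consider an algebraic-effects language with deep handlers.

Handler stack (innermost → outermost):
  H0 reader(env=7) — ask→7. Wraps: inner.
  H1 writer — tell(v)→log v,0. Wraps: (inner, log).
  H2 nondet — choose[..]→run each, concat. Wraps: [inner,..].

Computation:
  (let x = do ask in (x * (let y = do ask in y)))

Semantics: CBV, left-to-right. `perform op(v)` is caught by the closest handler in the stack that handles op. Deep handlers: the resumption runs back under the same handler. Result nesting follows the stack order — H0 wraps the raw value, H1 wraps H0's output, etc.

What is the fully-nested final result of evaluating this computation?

Answer: [(49, ())]

Evaluation trace:
ask @ H0 ⇒ 7
ask @ H0 ⇒ 7
H0 returns 49
H1 returns (49, ())
H2 returns [(49, ())]
= [(49, ())]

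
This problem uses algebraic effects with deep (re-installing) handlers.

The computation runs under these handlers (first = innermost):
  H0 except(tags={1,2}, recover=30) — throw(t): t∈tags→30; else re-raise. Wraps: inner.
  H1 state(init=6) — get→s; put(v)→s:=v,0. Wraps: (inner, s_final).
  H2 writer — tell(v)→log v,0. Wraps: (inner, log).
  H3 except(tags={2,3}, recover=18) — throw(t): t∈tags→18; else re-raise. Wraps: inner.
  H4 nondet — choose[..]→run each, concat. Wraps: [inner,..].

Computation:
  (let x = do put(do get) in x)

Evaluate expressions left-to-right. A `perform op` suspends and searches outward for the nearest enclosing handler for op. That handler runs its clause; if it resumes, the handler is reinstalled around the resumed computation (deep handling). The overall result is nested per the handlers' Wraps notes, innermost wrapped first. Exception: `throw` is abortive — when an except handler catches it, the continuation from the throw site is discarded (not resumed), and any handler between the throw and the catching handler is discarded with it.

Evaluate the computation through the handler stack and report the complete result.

Step-by-step:
get @ H1 ⇒ 6
put(6) @ H1 ⇒ s:=6
H0 returns 0
H1 returns (0, 6)
H2 returns ((0, 6), ())
H3 returns ((0, 6), ())
H4 returns [((0, 6), ())]
= [((0, 6), ())]

Answer: [((0, 6), ())]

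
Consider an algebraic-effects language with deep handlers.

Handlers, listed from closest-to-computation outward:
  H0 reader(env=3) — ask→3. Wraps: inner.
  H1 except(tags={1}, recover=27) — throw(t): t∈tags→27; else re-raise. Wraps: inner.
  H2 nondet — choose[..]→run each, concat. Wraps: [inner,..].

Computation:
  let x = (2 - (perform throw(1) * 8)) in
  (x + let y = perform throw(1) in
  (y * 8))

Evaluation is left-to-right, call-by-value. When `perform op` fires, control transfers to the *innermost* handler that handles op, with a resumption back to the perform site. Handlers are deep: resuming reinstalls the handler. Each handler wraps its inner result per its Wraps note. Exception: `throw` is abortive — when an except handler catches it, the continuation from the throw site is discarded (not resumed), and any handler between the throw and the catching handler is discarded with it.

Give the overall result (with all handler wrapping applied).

Step-by-step:
throw(1) @ H1 caught ⇒ 27
H2 returns [27]
= [27]

Answer: [27]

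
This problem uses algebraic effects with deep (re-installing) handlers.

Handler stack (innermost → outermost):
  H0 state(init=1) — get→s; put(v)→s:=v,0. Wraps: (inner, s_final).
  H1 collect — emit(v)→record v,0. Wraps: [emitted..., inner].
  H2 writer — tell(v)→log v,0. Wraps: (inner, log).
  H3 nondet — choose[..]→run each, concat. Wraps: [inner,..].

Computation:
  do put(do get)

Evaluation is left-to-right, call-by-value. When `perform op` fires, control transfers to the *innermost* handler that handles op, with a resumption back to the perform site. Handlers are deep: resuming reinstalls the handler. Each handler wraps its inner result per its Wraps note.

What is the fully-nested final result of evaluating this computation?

Step-by-step:
get @ H0 ⇒ 1
put(1) @ H0 ⇒ s:=1
H0 returns (0, 1)
H1 returns [(0, 1)]
H2 returns ([(0, 1)], ())
H3 returns [([(0, 1)], ())]
= [([(0, 1)], ())]

Answer: [([(0, 1)], ())]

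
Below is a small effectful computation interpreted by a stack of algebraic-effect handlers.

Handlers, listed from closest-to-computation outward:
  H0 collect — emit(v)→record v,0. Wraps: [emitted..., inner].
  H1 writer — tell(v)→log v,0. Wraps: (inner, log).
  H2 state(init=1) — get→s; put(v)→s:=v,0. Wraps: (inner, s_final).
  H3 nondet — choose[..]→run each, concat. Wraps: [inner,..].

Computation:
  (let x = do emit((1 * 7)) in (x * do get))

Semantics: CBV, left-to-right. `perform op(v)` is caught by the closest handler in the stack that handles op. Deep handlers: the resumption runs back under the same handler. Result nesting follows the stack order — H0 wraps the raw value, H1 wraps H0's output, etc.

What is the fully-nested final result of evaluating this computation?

Answer: [(([7, 0], ()), 1)]

Step-by-step:
emit(7) @ H0 ⇒ out+=7
get @ H2 ⇒ 1
H0 returns [7, 0]
H1 returns ([7, 0], ())
H2 returns (([7, 0], ()), 1)
H3 returns [(([7, 0], ()), 1)]
= [(([7, 0], ()), 1)]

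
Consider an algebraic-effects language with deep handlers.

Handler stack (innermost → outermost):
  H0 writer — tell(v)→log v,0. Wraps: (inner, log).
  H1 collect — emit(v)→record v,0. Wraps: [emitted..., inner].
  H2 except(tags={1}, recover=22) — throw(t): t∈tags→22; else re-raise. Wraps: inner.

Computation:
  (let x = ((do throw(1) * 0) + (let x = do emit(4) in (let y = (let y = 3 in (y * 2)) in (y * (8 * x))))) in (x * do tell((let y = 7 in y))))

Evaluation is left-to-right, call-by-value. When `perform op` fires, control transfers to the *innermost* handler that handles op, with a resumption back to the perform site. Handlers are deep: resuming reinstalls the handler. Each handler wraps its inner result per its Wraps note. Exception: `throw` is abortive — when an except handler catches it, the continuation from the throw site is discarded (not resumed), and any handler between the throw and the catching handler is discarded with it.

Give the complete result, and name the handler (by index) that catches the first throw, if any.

Answer: 22 ; first throw caught by: H2

Working:
throw(1) @ H2 caught ⇒ 22
= 22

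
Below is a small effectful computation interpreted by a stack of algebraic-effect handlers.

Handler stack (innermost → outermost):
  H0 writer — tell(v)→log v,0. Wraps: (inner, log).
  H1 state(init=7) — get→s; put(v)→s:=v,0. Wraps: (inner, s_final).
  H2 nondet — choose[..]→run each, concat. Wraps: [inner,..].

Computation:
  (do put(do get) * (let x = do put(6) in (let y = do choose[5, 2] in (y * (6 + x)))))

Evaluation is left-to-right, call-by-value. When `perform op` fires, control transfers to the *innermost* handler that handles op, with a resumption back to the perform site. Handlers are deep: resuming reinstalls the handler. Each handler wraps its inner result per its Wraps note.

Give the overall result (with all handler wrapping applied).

Working:
get @ H1 ⇒ 7
put(7) @ H1 ⇒ s:=7
put(6) @ H1 ⇒ s:=6
choose[5, 2] @ H2
  branch[0] choose=5:
    H0 returns (0, ())
    H1 returns ((0, ()), 6)
    H2 returns [((0, ()), 6)]
  branch[1] choose=2:
    H0 returns (0, ())
    H1 returns ((0, ()), 6)
    H2 returns [((0, ()), 6)]
= [((0, ()), 6), ((0, ()), 6)]

Answer: [((0, ()), 6), ((0, ()), 6)]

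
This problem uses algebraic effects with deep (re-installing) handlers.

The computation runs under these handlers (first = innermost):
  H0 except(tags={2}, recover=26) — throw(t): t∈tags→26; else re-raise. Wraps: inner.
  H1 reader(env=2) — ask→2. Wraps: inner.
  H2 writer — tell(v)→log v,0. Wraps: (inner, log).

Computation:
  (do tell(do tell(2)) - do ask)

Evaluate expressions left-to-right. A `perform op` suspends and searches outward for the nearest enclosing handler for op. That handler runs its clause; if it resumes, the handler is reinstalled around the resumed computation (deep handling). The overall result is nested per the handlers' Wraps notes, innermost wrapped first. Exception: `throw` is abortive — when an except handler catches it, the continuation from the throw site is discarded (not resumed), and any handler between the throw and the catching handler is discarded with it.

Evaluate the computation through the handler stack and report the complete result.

Evaluation trace:
tell(2) @ H2 ⇒ log+=2
tell(0) @ H2 ⇒ log+=0
ask @ H1 ⇒ 2
H0 returns -2
H1 returns -2
H2 returns (-2, (2, 0))
= (-2, (2, 0))

Answer: (-2, (2, 0))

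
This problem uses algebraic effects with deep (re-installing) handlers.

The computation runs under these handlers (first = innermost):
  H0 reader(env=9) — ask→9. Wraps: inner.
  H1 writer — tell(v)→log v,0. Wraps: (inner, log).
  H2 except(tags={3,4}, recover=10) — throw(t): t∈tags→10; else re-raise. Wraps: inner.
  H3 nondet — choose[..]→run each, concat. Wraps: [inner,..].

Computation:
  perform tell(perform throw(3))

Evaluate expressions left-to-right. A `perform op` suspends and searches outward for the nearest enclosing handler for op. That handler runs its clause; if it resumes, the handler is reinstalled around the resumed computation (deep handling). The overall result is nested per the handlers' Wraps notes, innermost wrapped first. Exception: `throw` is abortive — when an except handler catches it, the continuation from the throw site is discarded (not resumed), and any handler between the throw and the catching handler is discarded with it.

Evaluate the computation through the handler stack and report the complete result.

Answer: [10]

Working:
throw(3) @ H2 caught ⇒ 10
H3 returns [10]
= [10]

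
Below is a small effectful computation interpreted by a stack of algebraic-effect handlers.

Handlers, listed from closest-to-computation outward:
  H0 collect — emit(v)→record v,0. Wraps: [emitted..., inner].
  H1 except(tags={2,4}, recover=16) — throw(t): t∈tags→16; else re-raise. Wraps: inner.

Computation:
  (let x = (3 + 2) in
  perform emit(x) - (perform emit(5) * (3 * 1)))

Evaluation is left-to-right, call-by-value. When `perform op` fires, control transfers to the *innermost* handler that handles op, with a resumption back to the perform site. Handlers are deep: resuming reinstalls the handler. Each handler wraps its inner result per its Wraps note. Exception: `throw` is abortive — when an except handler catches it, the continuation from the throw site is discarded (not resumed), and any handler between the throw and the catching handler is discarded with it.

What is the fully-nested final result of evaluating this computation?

Step-by-step:
emit(5) @ H0 ⇒ out+=5
emit(5) @ H0 ⇒ out+=5
H0 returns [5, 5, 0]
H1 returns [5, 5, 0]
= [5, 5, 0]

Answer: [5, 5, 0]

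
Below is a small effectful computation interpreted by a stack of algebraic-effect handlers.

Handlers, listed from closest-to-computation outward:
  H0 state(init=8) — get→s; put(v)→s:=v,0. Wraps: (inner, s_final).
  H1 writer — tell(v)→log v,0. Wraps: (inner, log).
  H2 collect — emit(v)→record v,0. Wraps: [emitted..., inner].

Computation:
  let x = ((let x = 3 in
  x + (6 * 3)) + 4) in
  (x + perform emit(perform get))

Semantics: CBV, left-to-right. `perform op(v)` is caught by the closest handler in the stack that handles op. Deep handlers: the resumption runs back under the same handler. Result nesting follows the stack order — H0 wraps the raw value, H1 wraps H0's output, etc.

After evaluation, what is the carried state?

Answer: 8

Working:
get @ H0 ⇒ 8
emit(8) @ H2 ⇒ out+=8
H0 returns (25, 8)
H1 returns ((25, 8), ())
H2 returns [8, ((25, 8), ())]
= [8, ((25, 8), ())]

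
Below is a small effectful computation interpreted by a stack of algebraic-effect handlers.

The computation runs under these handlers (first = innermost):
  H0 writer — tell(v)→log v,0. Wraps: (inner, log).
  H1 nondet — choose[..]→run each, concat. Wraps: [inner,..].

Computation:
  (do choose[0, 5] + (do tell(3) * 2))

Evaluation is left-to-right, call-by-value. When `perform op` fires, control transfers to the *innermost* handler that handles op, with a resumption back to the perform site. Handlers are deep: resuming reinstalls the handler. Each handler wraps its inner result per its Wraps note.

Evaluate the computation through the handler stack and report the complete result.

Step-by-step:
choose[0, 5] @ H1
  branch[0] choose=0:
    tell(3) @ H0 ⇒ log+=3
    H0 returns (0, (3))
    H1 returns [(0, (3))]
  branch[1] choose=5:
    tell(3) @ H0 ⇒ log+=3
    H0 returns (5, (3))
    H1 returns [(5, (3))]
= [(0, (3)), (5, (3))]

Answer: [(0, (3)), (5, (3))]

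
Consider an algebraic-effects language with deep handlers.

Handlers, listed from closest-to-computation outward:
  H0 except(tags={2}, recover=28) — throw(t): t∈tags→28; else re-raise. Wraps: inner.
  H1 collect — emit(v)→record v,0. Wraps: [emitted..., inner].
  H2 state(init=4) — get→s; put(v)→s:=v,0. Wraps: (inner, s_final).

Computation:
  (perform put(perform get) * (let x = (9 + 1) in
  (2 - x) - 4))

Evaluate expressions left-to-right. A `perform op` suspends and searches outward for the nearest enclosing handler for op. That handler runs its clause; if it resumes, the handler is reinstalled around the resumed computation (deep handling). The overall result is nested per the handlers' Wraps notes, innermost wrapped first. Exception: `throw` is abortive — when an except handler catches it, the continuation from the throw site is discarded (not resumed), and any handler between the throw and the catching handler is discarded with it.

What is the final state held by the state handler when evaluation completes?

Answer: 4

Evaluation trace:
get @ H2 ⇒ 4
put(4) @ H2 ⇒ s:=4
H0 returns 0
H1 returns [0]
H2 returns ([0], 4)
= ([0], 4)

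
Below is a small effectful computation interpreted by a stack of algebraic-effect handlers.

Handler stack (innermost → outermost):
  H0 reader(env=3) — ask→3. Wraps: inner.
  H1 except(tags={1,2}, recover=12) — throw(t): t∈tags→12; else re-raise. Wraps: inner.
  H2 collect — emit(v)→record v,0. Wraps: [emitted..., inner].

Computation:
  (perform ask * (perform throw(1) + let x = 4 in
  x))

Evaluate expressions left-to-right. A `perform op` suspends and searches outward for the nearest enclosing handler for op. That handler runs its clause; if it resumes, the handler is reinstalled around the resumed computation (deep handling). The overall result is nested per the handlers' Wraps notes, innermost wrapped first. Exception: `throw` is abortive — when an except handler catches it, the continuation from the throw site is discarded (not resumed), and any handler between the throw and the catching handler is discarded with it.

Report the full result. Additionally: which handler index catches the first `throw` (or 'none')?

Answer: [12] ; first throw caught by: H1

Evaluation trace:
ask @ H0 ⇒ 3
throw(1) @ H1 caught ⇒ 12
H2 returns [12]
= [12]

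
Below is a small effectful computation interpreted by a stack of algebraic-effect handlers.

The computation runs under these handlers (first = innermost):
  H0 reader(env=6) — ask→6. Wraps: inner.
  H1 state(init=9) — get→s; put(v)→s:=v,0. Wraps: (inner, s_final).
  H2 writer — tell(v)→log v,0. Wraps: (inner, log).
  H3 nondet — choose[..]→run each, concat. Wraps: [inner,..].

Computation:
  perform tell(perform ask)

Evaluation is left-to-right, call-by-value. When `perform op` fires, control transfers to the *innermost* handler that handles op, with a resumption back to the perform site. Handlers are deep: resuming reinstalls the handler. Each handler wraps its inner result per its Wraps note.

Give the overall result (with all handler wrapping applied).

Answer: [((0, 9), (6))]

Step-by-step:
ask @ H0 ⇒ 6
tell(6) @ H2 ⇒ log+=6
H0 returns 0
H1 returns (0, 9)
H2 returns ((0, 9), (6))
H3 returns [((0, 9), (6))]
= [((0, 9), (6))]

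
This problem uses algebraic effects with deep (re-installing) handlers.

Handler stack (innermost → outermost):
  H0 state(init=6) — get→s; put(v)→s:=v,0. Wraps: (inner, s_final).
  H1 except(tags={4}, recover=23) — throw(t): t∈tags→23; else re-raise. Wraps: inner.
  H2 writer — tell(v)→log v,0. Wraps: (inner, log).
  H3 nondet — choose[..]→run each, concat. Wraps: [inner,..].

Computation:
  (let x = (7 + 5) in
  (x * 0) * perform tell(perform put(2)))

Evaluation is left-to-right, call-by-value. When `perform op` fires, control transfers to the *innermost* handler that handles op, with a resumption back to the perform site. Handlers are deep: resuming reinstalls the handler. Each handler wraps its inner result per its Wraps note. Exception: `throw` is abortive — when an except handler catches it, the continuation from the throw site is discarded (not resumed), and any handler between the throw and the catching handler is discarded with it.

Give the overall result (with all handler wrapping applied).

Working:
put(2) @ H0 ⇒ s:=2
tell(0) @ H2 ⇒ log+=0
H0 returns (0, 2)
H1 returns (0, 2)
H2 returns ((0, 2), (0))
H3 returns [((0, 2), (0))]
= [((0, 2), (0))]

Answer: [((0, 2), (0))]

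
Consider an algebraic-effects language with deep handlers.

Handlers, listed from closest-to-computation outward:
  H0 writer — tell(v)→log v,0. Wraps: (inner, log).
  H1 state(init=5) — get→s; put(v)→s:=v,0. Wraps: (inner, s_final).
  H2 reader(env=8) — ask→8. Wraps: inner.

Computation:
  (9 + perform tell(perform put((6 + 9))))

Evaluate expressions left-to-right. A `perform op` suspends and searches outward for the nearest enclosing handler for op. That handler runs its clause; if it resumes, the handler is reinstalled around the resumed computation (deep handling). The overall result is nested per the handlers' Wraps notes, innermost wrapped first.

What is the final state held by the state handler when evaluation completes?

Answer: 15

Working:
put(15) @ H1 ⇒ s:=15
tell(0) @ H0 ⇒ log+=0
H0 returns (9, (0))
H1 returns ((9, (0)), 15)
H2 returns ((9, (0)), 15)
= ((9, (0)), 15)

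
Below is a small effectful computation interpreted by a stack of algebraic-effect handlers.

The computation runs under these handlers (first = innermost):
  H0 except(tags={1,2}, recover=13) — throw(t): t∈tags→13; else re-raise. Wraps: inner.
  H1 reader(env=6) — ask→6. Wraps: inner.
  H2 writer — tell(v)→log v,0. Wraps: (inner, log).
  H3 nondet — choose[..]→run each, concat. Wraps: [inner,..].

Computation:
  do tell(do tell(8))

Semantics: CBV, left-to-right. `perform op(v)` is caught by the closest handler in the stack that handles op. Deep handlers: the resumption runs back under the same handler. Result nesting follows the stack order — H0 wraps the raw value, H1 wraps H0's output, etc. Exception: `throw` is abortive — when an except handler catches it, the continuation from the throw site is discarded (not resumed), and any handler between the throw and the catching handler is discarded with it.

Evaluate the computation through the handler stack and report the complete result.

Answer: [(0, (8, 0))]

Step-by-step:
tell(8) @ H2 ⇒ log+=8
tell(0) @ H2 ⇒ log+=0
H0 returns 0
H1 returns 0
H2 returns (0, (8, 0))
H3 returns [(0, (8, 0))]
= [(0, (8, 0))]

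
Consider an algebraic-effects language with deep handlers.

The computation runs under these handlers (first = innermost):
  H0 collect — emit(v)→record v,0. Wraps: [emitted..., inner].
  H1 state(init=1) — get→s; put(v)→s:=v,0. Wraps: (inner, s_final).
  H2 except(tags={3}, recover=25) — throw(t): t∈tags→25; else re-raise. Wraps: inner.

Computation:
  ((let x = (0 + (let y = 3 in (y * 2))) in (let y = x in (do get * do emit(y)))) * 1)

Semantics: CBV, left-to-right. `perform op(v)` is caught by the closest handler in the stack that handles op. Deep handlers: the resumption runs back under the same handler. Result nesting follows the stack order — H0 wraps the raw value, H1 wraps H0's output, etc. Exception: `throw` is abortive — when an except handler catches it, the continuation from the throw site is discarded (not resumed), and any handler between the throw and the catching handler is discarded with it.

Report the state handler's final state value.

Working:
get @ H1 ⇒ 1
emit(6) @ H0 ⇒ out+=6
H0 returns [6, 0]
H1 returns ([6, 0], 1)
H2 returns ([6, 0], 1)
= ([6, 0], 1)

Answer: 1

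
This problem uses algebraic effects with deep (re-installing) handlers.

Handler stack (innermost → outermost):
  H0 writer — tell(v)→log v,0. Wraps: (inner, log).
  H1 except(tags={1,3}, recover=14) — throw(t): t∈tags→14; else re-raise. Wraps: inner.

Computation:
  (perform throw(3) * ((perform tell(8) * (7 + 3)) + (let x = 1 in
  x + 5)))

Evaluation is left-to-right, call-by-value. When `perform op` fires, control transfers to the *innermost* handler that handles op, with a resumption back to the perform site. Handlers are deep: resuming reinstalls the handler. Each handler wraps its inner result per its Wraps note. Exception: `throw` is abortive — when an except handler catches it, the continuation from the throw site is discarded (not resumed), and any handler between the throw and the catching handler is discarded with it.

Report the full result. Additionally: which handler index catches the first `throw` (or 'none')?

Answer: 14 ; first throw caught by: H1

Step-by-step:
throw(3) @ H1 caught ⇒ 14
= 14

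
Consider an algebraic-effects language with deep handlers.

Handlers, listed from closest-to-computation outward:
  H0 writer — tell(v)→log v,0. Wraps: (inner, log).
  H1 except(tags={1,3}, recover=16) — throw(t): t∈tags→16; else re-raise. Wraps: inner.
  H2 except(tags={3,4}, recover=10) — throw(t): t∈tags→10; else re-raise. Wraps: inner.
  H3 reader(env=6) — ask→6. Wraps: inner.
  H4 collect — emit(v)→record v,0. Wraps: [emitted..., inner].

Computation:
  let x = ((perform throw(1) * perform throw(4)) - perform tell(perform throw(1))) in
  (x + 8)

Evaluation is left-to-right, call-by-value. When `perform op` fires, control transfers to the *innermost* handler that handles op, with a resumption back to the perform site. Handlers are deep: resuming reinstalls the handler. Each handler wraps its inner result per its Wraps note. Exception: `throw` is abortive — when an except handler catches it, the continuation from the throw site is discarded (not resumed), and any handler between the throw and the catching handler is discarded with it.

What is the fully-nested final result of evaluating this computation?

Answer: [16]

Evaluation trace:
throw(1) @ H1 caught ⇒ 16
H2 returns 16
H3 returns 16
H4 returns [16]
= [16]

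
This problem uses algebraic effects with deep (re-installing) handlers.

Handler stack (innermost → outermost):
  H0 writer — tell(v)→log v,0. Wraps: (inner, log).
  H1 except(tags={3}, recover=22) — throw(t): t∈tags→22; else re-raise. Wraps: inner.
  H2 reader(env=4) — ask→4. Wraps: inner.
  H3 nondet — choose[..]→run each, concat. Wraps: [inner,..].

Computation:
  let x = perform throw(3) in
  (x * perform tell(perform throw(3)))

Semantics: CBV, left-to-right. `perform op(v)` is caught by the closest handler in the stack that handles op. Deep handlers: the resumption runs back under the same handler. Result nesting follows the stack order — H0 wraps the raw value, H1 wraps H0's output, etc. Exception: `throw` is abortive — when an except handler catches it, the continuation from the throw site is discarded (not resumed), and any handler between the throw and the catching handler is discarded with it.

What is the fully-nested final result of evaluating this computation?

Evaluation trace:
throw(3) @ H1 caught ⇒ 22
H2 returns 22
H3 returns [22]
= [22]

Answer: [22]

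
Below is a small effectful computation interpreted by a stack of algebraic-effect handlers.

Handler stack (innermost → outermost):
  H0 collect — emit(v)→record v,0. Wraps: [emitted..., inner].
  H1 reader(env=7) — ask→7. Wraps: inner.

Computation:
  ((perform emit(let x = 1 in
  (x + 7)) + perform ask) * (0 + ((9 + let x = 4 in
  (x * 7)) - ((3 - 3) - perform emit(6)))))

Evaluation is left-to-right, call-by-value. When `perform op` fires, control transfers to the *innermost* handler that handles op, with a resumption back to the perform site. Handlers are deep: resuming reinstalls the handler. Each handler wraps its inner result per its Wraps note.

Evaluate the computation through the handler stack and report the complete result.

Step-by-step:
emit(8) @ H0 ⇒ out+=8
ask @ H1 ⇒ 7
emit(6) @ H0 ⇒ out+=6
H0 returns [8, 6, 259]
H1 returns [8, 6, 259]
= [8, 6, 259]

Answer: [8, 6, 259]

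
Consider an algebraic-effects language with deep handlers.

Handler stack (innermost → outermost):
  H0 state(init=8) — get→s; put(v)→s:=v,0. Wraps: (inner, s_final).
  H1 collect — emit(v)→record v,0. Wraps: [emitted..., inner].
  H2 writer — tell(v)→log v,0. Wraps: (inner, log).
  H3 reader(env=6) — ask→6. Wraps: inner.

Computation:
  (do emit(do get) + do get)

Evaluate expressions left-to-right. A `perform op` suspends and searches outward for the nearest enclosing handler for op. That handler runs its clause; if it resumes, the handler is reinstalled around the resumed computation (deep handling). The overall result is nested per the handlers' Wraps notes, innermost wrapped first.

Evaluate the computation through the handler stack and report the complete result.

Working:
get @ H0 ⇒ 8
emit(8) @ H1 ⇒ out+=8
get @ H0 ⇒ 8
H0 returns (8, 8)
H1 returns [8, (8, 8)]
H2 returns ([8, (8, 8)], ())
H3 returns ([8, (8, 8)], ())
= ([8, (8, 8)], ())

Answer: ([8, (8, 8)], ())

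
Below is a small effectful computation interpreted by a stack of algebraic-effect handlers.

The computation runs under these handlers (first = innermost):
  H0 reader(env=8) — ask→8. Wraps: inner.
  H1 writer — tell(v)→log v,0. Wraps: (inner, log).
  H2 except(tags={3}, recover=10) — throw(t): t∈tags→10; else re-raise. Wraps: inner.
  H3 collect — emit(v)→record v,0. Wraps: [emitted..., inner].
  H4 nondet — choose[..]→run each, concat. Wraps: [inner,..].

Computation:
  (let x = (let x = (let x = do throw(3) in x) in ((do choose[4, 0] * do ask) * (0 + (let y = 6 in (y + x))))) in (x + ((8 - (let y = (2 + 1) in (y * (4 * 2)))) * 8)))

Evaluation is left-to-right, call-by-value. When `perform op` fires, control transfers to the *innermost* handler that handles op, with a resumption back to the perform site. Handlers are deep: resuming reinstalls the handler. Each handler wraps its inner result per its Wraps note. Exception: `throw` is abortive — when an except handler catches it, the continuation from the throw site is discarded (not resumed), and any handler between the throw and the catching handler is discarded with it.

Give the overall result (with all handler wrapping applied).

Working:
throw(3) @ H2 caught ⇒ 10
H3 returns [10]
H4 returns [[10]]
= [[10]]

Answer: [[10]]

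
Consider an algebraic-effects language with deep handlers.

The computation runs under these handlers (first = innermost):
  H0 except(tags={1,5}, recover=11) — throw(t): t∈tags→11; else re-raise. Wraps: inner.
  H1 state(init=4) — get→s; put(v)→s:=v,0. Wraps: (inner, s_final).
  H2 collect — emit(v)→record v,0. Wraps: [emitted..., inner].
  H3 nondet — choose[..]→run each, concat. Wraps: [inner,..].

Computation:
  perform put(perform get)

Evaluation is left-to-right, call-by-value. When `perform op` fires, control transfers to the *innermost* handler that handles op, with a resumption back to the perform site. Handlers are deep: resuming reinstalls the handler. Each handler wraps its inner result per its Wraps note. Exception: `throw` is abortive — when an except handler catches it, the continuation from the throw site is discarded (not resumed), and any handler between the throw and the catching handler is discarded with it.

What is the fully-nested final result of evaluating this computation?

Answer: [[(0, 4)]]

Evaluation trace:
get @ H1 ⇒ 4
put(4) @ H1 ⇒ s:=4
H0 returns 0
H1 returns (0, 4)
H2 returns [(0, 4)]
H3 returns [[(0, 4)]]
= [[(0, 4)]]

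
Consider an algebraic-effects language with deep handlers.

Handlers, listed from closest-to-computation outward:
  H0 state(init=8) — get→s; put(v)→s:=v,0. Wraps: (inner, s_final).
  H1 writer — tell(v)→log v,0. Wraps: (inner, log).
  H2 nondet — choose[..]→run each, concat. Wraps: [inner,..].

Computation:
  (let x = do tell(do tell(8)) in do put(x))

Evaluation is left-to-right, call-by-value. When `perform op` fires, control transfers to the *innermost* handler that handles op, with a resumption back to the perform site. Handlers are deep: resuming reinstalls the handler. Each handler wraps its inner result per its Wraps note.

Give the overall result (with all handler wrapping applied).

Answer: [((0, 0), (8, 0))]

Working:
tell(8) @ H1 ⇒ log+=8
tell(0) @ H1 ⇒ log+=0
put(0) @ H0 ⇒ s:=0
H0 returns (0, 0)
H1 returns ((0, 0), (8, 0))
H2 returns [((0, 0), (8, 0))]
= [((0, 0), (8, 0))]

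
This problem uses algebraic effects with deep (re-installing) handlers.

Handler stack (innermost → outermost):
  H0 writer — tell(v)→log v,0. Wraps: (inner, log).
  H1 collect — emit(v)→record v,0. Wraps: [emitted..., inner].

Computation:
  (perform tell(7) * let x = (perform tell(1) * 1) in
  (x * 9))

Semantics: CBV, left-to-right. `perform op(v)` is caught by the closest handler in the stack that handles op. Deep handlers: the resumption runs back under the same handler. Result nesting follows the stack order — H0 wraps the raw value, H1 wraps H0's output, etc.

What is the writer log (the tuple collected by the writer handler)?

Evaluation trace:
tell(7) @ H0 ⇒ log+=7
tell(1) @ H0 ⇒ log+=1
H0 returns (0, (7, 1))
H1 returns [(0, (7, 1))]
= [(0, (7, 1))]

Answer: (7, 1)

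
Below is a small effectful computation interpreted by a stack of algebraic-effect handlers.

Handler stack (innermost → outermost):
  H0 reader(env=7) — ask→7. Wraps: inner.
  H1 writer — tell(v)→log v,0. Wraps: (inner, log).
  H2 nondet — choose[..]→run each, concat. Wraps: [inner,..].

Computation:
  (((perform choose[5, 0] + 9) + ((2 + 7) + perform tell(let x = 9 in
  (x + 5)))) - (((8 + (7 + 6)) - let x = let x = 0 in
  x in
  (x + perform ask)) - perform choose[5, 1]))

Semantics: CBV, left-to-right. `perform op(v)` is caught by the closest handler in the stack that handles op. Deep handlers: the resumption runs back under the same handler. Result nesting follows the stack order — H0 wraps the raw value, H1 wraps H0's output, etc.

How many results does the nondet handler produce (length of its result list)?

Working:
choose[5, 0] @ H2
  branch[0] choose=5:
    tell(14) @ H1 ⇒ log+=14
    ask @ H0 ⇒ 7
    choose[5, 1] @ H2
      branch[0] choose=5:
        H0 returns 14
        H1 returns (14, (14))
        H2 returns [(14, (14))]
      branch[1] choose=1:
        H0 returns 10
        H1 returns (10, (14))
        H2 returns [(10, (14))]
  branch[1] choose=0:
    tell(14) @ H1 ⇒ log+=14
    ask @ H0 ⇒ 7
    choose[5, 1] @ H2
      branch[0] choose=5:
        H0 returns 9
        H1 returns (9, (14))
        H2 returns [(9, (14))]
      branch[1] choose=1:
        H0 returns 5
        H1 returns (5, (14))
        H2 returns [(5, (14))]
= [(14, (14)), (10, (14)), (9, (14)), (5, (14))]

Answer: 4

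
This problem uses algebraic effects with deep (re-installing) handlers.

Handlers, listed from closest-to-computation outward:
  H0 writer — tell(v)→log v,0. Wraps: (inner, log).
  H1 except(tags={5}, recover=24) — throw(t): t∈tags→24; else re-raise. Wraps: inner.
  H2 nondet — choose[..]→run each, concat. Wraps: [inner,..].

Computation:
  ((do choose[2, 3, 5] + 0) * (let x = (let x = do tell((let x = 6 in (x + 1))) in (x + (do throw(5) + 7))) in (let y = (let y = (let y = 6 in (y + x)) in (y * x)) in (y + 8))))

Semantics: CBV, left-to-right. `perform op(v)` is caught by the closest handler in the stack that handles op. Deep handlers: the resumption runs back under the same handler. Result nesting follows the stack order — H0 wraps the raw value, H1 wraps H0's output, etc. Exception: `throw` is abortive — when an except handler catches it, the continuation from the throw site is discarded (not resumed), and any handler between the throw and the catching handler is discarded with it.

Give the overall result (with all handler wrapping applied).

Answer: [24, 24, 24]

Step-by-step:
choose[2, 3, 5] @ H2
  branch[0] choose=2:
    tell(7) @ H0 ⇒ log+=7
    throw(5) @ H1 caught ⇒ 24
    H2 returns [24]
  branch[1] choose=3:
    tell(7) @ H0 ⇒ log+=7
    throw(5) @ H1 caught ⇒ 24
    H2 returns [24]
  branch[2] choose=5:
    tell(7) @ H0 ⇒ log+=7
    throw(5) @ H1 caught ⇒ 24
    H2 returns [24]
= [24, 24, 24]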